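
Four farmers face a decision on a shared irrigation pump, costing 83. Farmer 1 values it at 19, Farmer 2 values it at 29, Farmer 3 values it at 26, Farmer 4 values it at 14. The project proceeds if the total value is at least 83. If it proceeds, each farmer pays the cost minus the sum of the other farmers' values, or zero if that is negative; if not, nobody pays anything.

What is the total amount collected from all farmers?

68

Total value 88 ≥ cost 83, so it is built.
Farmer 1: others sum to 69; max(0, 83 - 69) = 14.
Farmer 2: others sum to 59; max(0, 83 - 59) = 24.
Farmer 3: others sum to 62; max(0, 83 - 62) = 21.
Farmer 4: others sum to 74; max(0, 83 - 74) = 9.
Total collected = 14 + 24 + 21 + 9 = 68.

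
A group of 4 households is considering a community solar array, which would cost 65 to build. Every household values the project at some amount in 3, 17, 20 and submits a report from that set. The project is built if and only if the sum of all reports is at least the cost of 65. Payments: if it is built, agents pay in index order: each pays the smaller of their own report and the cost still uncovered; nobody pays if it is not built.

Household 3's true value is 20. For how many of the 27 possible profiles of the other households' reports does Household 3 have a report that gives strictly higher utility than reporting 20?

Others report (17, 17, 17): truth gives 0; report 17 gives 3 > 0. Violating.
Others report (17, 17, 20): truth gives 0; report 17 gives 3 > 0. Violating.
Others report (17, 20, 17): truth gives 0; report 17 gives 3 > 0. Violating.
Others report (17, 20, 20): truth gives 0; report 17 gives 3 > 0. Violating.
Others report (3, 3, 3): truth gives 0; no alternative beats it.
Others report (3, 3, 17): truth gives 0; no alternative beats it.
(Checking all 27 profiles: 8 have a profitable deviation, 19 do not.)

8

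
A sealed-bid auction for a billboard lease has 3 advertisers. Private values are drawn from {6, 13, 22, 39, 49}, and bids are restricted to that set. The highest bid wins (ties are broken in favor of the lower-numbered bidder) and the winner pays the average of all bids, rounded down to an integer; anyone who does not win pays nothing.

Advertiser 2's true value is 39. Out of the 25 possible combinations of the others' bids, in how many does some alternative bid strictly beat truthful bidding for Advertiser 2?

Others bid (6, 6): truth gives 22; bid 13 gives 31 > 22. Violating.
Others bid (6, 13): truth gives 20; bid 13 gives 29 > 20. Violating.
Others bid (6, 22): truth gives 17; bid 22 gives 23 > 17. Violating.
Others bid (6, 49): truth gives 0; bid 49 gives 5 > 0. Violating.
Others bid (6, 39): truth gives 11; no alternative beats it.
Others bid (13, 39): truth gives 9; no alternative beats it.
(Checking all 25 profiles: 11 have a profitable deviation, 14 do not.)

11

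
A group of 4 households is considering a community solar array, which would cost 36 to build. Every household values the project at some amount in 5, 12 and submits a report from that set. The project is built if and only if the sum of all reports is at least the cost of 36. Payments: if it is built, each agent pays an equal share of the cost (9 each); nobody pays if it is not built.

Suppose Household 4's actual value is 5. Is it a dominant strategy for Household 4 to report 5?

Yes

Check each profile of the others' reports and compare truth against every alternative report.
Others report (5, 12, 12): truth gives 0, best alternative gives -4.
Others report (12, 5, 12): truth gives 0, best alternative gives -4.
Others report (12, 12, 5): truth gives 0, best alternative gives -4.
Others report (12, 12, 12): truth gives -4, best alternative gives -4.
Others report (5, 5, 5): truth gives 0, best alternative gives 0.
Others report (5, 5, 12): truth gives 0, best alternative gives 0.
(Remaining 2 profiles checked similarly; truth is weakly best in each.)
In every case the truthful report is at least as good as any alternative, so it is a dominant strategy.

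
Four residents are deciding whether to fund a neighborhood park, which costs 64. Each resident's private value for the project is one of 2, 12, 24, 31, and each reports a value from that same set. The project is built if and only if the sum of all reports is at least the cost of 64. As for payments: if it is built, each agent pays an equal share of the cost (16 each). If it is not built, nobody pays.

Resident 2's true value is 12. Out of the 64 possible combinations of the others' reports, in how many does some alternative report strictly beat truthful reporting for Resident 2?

12

Others report (2, 24, 31): truth gives -4; report 2 gives 0 > -4. Violating.
Others report (2, 31, 24): truth gives -4; report 2 gives 0 > -4. Violating.
Others report (12, 12, 31): truth gives -4; report 2 gives 0 > -4. Violating.
Others report (12, 24, 24): truth gives -4; report 2 gives 0 > -4. Violating.
Others report (2, 2, 2): truth gives 0; no alternative beats it.
Others report (2, 2, 12): truth gives 0; no alternative beats it.
(Checking all 64 profiles: 12 have a profitable deviation, 52 do not.)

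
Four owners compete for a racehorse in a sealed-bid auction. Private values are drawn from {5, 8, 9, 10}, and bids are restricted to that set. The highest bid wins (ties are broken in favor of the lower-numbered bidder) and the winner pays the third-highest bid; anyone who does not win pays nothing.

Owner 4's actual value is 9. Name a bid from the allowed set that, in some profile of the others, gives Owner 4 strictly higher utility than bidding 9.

Suppose Owner 1 bids 5, Owner 2 bids 5 and Owner 3 bids 9.
Bid 9: loses, pays 0, utility 0.
Bid 10: wins, pays 5, utility 9 - 5 = 4.
So bidding 10 beats truth here (4 > 0).

10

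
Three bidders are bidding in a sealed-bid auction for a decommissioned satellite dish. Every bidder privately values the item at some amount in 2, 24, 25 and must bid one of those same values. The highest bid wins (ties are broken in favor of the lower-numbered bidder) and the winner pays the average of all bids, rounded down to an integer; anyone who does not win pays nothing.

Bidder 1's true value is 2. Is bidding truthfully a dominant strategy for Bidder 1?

Yes

Check each profile of the others' bids and compare truth against every alternative bid.
Others bid (24, 24): truth gives 0, best alternative gives -22.
Others bid (2, 24): truth gives 0, best alternative gives -14.
Others bid (24, 2): truth gives 0, best alternative gives -14.
Others bid (2, 2): truth gives 0, best alternative gives -7.
Others bid (2, 25): truth gives 0, best alternative gives 0.
Others bid (24, 25): truth gives 0, best alternative gives 0.
(Remaining 3 profiles checked similarly; truth is weakly best in each.)
In every case the truthful bid is at least as good as any alternative, so it is a dominant strategy.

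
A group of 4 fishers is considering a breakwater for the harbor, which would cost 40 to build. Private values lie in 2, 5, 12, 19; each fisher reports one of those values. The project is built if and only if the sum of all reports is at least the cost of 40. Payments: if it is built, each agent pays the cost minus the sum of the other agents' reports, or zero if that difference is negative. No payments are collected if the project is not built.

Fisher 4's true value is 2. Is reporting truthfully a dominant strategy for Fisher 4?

Check each profile of the others' reports and compare truth against every alternative report.
Others report (5, 12, 19): truth gives 0, best alternative gives -2.
Others report (5, 19, 12): truth gives 0, best alternative gives -2.
Others report (12, 5, 19): truth gives 0, best alternative gives -2.
Others report (12, 12, 12): truth gives 0, best alternative gives -2.
Others report (12, 19, 5): truth gives 0, best alternative gives -2.
Others report (19, 5, 12): truth gives 0, best alternative gives -2.
(Remaining 58 profiles checked similarly; truth is weakly best in each.)
In every case the truthful report is at least as good as any alternative, so it is a dominant strategy.

Yes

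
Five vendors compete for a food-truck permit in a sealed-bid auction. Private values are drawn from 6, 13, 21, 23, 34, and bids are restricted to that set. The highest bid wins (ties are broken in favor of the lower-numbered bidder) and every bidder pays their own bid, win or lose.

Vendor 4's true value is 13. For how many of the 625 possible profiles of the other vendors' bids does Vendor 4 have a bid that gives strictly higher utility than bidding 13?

Others bid (6, 6, 6, 21): truth gives -13; bid 6 gives -6 > -13. Violating.
Others bid (6, 6, 6, 23): truth gives -13; bid 6 gives -6 > -13. Violating.
Others bid (6, 6, 6, 34): truth gives -13; bid 6 gives -6 > -13. Violating.
Others bid (6, 6, 13, 6): truth gives -13; bid 6 gives -6 > -13. Violating.
Others bid (6, 6, 6, 6): truth gives 0; no alternative beats it.
Others bid (6, 6, 6, 13): truth gives 0; no alternative beats it.
(Checking all 625 profiles: 623 have a profitable deviation, 2 do not.)

623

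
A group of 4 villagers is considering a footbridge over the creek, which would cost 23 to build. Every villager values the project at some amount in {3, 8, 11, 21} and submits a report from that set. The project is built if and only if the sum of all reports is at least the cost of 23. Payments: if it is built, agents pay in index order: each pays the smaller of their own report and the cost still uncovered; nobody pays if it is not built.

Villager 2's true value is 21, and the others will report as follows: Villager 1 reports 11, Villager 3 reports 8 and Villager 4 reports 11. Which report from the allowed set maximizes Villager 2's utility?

Report 3: project built, pays 3, utility 21 - 3 = 18.
Report 8: project built, pays 8, utility 21 - 8 = 13.
Report 11: project built, pays 11, utility 21 - 11 = 10.
Report 21: project built, pays 12, utility 21 - 12 = 9.
The best choice is 3 with utility 18.

3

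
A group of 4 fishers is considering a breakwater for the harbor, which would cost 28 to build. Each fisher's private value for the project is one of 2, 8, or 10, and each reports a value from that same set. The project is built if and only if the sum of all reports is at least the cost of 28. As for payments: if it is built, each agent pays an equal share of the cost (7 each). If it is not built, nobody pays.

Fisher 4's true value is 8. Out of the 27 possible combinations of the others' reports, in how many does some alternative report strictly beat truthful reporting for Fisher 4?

3

Others report (2, 8, 8): truth gives 0; report 10 gives 1 > 0. Violating.
Others report (8, 2, 8): truth gives 0; report 10 gives 1 > 0. Violating.
Others report (8, 8, 2): truth gives 0; report 10 gives 1 > 0. Violating.
Others report (2, 2, 2): truth gives 0; no alternative beats it.
Others report (2, 2, 8): truth gives 0; no alternative beats it.
(Checking all 27 profiles: 3 have a profitable deviation, 24 do not.)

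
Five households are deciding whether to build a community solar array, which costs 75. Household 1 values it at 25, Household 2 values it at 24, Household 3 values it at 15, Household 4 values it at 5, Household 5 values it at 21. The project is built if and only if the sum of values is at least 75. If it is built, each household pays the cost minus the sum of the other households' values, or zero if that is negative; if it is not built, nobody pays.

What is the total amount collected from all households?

Total value 90 ≥ cost 75, so it is built.
Household 1: others sum to 65; max(0, 75 - 65) = 10.
Household 2: others sum to 66; max(0, 75 - 66) = 9.
Household 3: others sum to 75; max(0, 75 - 75) = 0.
Household 4: others sum to 85; max(0, 75 - 85) = 0.
Household 5: others sum to 69; max(0, 75 - 69) = 6.
Total collected = 10 + 9 + 0 + 0 + 6 = 25.

25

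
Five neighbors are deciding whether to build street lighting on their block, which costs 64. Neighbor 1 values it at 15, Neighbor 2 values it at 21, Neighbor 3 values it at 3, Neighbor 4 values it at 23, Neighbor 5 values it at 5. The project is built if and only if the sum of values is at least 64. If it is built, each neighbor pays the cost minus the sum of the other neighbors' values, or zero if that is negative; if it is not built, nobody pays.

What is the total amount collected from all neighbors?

Total value 67 ≥ cost 64, so it is built.
Neighbor 1: others sum to 52; max(0, 64 - 52) = 12.
Neighbor 2: others sum to 46; max(0, 64 - 46) = 18.
Neighbor 3: others sum to 64; max(0, 64 - 64) = 0.
Neighbor 4: others sum to 44; max(0, 64 - 44) = 20.
Neighbor 5: others sum to 62; max(0, 64 - 62) = 2.
Total collected = 12 + 18 + 0 + 20 + 2 = 52.

52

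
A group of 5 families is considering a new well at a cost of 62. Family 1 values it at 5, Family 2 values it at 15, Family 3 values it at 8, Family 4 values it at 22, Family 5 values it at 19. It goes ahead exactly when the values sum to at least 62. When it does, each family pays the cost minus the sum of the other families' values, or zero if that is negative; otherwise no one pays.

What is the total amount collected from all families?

Total value 69 ≥ cost 62, so it is built.
Family 1: others sum to 64; max(0, 62 - 64) = 0.
Family 2: others sum to 54; max(0, 62 - 54) = 8.
Family 3: others sum to 61; max(0, 62 - 61) = 1.
Family 4: others sum to 47; max(0, 62 - 47) = 15.
Family 5: others sum to 50; max(0, 62 - 50) = 12.
Total collected = 0 + 8 + 1 + 15 + 12 = 36.

36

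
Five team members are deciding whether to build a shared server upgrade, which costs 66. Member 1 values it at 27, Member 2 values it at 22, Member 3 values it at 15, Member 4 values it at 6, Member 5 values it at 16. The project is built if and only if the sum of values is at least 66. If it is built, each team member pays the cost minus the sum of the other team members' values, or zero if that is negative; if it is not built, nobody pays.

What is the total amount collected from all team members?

9

Total value 86 ≥ cost 66, so it is built.
Member 1: others sum to 59; max(0, 66 - 59) = 7.
Member 2: others sum to 64; max(0, 66 - 64) = 2.
Member 3: others sum to 71; max(0, 66 - 71) = 0.
Member 4: others sum to 80; max(0, 66 - 80) = 0.
Member 5: others sum to 70; max(0, 66 - 70) = 0.
Total collected = 7 + 2 + 0 + 0 + 0 = 9.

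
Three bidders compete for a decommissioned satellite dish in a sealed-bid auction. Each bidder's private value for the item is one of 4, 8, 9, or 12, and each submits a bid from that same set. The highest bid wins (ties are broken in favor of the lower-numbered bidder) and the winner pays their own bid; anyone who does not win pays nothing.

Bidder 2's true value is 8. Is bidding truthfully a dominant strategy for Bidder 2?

Yes

Check each profile of the others' bids and compare truth against every alternative bid.
Others bid (4, 4): truth gives 0, best alternative gives 0.
Others bid (4, 8): truth gives 0, best alternative gives 0.
Others bid (4, 9): truth gives 0, best alternative gives 0.
Others bid (4, 12): truth gives 0, best alternative gives 0.
Others bid (8, 4): truth gives 0, best alternative gives 0.
Others bid (8, 8): truth gives 0, best alternative gives 0.
(Remaining 10 profiles checked similarly; truth is weakly best in each.)
In every case the truthful bid is at least as good as any alternative, so it is a dominant strategy.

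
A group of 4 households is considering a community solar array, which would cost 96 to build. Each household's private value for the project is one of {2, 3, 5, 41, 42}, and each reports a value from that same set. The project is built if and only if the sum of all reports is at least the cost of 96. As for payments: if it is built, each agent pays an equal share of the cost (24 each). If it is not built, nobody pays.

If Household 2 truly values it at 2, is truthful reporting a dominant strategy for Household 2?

Yes

Check each profile of the others' reports and compare truth against every alternative report.
Others report (41, 41, 41): truth gives -22, best alternative gives -22.
Others report (41, 41, 42): truth gives -22, best alternative gives -22.
Others report (41, 42, 41): truth gives -22, best alternative gives -22.
Others report (41, 42, 42): truth gives -22, best alternative gives -22.
Others report (42, 41, 41): truth gives -22, best alternative gives -22.
Others report (42, 41, 42): truth gives -22, best alternative gives -22.
(Remaining 119 profiles checked similarly; truth is weakly best in each.)
In every case the truthful report is at least as good as any alternative, so it is a dominant strategy.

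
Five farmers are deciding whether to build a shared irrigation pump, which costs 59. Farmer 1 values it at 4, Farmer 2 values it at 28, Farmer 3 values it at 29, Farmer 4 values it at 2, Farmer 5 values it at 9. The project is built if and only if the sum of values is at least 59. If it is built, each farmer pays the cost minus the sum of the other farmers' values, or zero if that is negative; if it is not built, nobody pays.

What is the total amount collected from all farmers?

31

Total value 72 ≥ cost 59, so it is built.
Farmer 1: others sum to 68; max(0, 59 - 68) = 0.
Farmer 2: others sum to 44; max(0, 59 - 44) = 15.
Farmer 3: others sum to 43; max(0, 59 - 43) = 16.
Farmer 4: others sum to 70; max(0, 59 - 70) = 0.
Farmer 5: others sum to 63; max(0, 59 - 63) = 0.
Total collected = 0 + 15 + 16 + 0 + 0 = 31.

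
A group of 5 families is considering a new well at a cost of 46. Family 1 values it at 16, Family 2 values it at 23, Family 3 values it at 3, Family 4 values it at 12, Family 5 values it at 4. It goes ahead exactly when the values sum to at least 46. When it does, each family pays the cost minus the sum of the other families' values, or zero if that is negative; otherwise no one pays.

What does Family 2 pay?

11

Total value 58 ≥ cost 46, so the project is built.
The other families' values sum to 35.
Cost minus that sum is 46 - 35 = 11.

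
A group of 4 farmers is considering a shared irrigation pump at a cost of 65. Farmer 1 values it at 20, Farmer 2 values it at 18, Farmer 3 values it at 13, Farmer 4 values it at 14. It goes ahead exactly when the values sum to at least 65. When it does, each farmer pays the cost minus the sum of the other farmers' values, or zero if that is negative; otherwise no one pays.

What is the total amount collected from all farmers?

65

Total value 65 ≥ cost 65, so it is built.
Farmer 1: others sum to 45; max(0, 65 - 45) = 20.
Farmer 2: others sum to 47; max(0, 65 - 47) = 18.
Farmer 3: others sum to 52; max(0, 65 - 52) = 13.
Farmer 4: others sum to 51; max(0, 65 - 51) = 14.
Total collected = 20 + 18 + 13 + 14 = 65.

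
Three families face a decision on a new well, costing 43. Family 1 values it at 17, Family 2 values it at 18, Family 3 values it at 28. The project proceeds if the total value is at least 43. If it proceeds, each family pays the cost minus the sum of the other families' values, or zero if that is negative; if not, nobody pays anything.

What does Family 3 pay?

8

Total value 63 ≥ cost 43, so the project is built.
The other families' values sum to 35.
Cost minus that sum is 43 - 35 = 8.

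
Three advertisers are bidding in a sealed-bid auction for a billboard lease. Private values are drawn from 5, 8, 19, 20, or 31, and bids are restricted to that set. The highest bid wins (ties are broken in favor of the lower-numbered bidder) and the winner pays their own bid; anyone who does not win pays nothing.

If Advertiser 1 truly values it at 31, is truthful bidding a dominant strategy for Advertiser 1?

Consider the case where Advertiser 2 bids 5 and Advertiser 3 bids 5.
Truthful bid 31: wins, pays 31, utility 31 - 31 = 0.
Bid 5 instead: wins, pays 5, utility 31 - 5 = 26.
Since 26 > 0, bidding 5 is strictly better here, so truthful bidding is not dominant.

No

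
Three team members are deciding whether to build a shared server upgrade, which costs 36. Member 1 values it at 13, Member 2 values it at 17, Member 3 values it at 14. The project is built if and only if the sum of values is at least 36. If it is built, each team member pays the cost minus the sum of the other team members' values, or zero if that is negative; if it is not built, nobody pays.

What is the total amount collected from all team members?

Total value 44 ≥ cost 36, so it is built.
Member 1: others sum to 31; max(0, 36 - 31) = 5.
Member 2: others sum to 27; max(0, 36 - 27) = 9.
Member 3: others sum to 30; max(0, 36 - 30) = 6.
Total collected = 5 + 9 + 6 = 20.

20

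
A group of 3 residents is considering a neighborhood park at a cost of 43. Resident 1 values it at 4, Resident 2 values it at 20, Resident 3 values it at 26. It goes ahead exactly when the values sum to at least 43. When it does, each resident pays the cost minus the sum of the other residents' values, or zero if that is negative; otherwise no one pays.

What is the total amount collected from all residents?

32

Total value 50 ≥ cost 43, so it is built.
Resident 1: others sum to 46; max(0, 43 - 46) = 0.
Resident 2: others sum to 30; max(0, 43 - 30) = 13.
Resident 3: others sum to 24; max(0, 43 - 24) = 19.
Total collected = 0 + 13 + 19 = 32.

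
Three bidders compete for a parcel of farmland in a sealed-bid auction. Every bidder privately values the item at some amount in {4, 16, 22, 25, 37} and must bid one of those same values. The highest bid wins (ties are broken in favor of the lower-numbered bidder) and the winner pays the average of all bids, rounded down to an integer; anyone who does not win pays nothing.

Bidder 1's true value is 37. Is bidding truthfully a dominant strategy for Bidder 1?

Consider the case where Bidder 2 bids 4 and Bidder 3 bids 4.
Truthful bid 37: wins, pays 15, utility 37 - 15 = 22.
Bid 4 instead: wins, pays 4, utility 37 - 4 = 33.
Since 33 > 22, bidding 4 is strictly better here, so truthful bidding is not dominant.

No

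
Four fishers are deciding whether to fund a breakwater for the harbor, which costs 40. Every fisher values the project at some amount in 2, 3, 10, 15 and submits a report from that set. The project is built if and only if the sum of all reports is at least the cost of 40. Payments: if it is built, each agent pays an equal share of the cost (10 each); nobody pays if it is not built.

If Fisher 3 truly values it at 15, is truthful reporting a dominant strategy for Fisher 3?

Yes

Check each profile of the others' reports and compare truth against every alternative report.
Others report (2, 10, 15): truth gives 5, best alternative gives 0.
Others report (2, 15, 10): truth gives 5, best alternative gives 0.
Others report (3, 10, 15): truth gives 5, best alternative gives 0.
Others report (3, 15, 10): truth gives 5, best alternative gives 0.
Others report (10, 2, 15): truth gives 5, best alternative gives 0.
Others report (10, 3, 15): truth gives 5, best alternative gives 0.
(Remaining 58 profiles checked similarly; truth is weakly best in each.)
In every case the truthful report is at least as good as any alternative, so it is a dominant strategy.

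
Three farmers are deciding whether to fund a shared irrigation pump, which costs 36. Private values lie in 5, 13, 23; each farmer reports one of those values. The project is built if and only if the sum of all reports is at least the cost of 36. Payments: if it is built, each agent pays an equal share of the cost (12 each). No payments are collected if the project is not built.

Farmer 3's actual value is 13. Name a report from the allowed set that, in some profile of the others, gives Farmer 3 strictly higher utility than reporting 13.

Suppose Farmer 1 reports 5 and Farmer 2 reports 13.
Report 13: project not built, utility 0.
Report 23: project built, pays 12, utility 13 - 12 = 1.
So reporting 23 beats truth here (1 > 0).

23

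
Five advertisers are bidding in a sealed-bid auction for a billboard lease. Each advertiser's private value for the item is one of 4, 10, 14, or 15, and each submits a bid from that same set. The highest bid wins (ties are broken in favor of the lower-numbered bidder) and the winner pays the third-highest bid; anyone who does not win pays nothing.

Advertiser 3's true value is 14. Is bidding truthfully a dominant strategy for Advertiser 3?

Consider the case where Advertiser 1 bids 4, Advertiser 2 bids 4, Advertiser 4 bids 4 and Advertiser 5 bids 15.
Truthful bid 14: loses, pays 0, utility 0.
Bid 15 instead: wins, pays 4, utility 14 - 4 = 10.
Since 10 > 0, bidding 15 is strictly better here, so truthful bidding is not dominant.

No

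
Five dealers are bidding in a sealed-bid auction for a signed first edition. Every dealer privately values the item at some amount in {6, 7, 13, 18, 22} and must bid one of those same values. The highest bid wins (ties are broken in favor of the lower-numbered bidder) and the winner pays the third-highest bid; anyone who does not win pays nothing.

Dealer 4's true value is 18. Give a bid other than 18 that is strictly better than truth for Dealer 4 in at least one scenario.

Suppose Dealer 1 bids 6, Dealer 2 bids 6, Dealer 3 bids 6 and Dealer 5 bids 22.
Bid 18: loses, pays 0, utility 0.
Bid 22: wins, pays 6, utility 18 - 6 = 12.
So bidding 22 beats truth here (12 > 0).

22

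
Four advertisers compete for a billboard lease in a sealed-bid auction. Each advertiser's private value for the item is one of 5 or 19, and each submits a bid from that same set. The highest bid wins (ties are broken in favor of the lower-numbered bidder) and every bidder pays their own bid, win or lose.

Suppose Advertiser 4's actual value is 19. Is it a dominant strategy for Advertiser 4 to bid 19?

No

Consider the case where Advertiser 1 bids 5, Advertiser 2 bids 5 and Advertiser 3 bids 19.
Truthful bid 19: loses but pays 19, utility -19.
Bid 5 instead: loses but pays 5, utility -5.
Since -5 > -19, bidding 5 is strictly better here, so truthful bidding is not dominant.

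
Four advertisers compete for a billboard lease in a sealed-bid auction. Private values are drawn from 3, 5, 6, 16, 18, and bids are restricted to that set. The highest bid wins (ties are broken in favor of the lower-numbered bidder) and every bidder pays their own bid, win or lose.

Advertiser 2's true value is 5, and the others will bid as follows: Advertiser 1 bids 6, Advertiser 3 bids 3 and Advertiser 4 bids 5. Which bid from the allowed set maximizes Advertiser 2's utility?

Bid 3: loses but pays 3, utility -3.
Bid 5: loses but pays 5, utility -5.
Bid 6: loses but pays 6, utility -6.
Bid 16: wins, pays 16, utility 5 - 16 = -11.
Bid 18: wins, pays 18, utility 5 - 18 = -13.
The best choice is 3 with utility -3.

3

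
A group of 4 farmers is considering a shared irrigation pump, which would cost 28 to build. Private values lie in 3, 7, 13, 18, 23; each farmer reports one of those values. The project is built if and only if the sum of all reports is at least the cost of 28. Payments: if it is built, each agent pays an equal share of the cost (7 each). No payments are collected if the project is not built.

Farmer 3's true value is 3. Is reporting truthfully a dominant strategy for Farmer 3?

Check each profile of the others' reports and compare truth against every alternative report.
Others report (3, 3, 18): truth gives 0, best alternative gives -4.
Others report (3, 7, 13): truth gives 0, best alternative gives -4.
Others report (3, 13, 7): truth gives 0, best alternative gives -4.
Others report (3, 18, 3): truth gives 0, best alternative gives -4.
Others report (7, 3, 13): truth gives 0, best alternative gives -4.
Others report (7, 7, 7): truth gives 0, best alternative gives -4.
(Remaining 119 profiles checked similarly; truth is weakly best in each.)
In every case the truthful report is at least as good as any alternative, so it is a dominant strategy.

Yes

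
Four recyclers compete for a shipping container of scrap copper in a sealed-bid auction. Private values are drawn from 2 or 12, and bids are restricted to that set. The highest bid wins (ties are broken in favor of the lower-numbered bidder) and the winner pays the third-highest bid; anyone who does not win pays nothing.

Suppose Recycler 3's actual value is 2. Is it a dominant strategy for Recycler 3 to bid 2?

Yes

Check each profile of the others' bids and compare truth against every alternative bid.
Others bid (2, 2, 2): truth gives 0, best alternative gives 0.
Others bid (2, 2, 12): truth gives 0, best alternative gives 0.
Others bid (2, 12, 2): truth gives 0, best alternative gives 0.
Others bid (2, 12, 12): truth gives 0, best alternative gives 0.
Others bid (12, 2, 2): truth gives 0, best alternative gives 0.
Others bid (12, 2, 12): truth gives 0, best alternative gives 0.
(Remaining 2 profiles checked similarly; truth is weakly best in each.)
In every case the truthful bid is at least as good as any alternative, so it is a dominant strategy.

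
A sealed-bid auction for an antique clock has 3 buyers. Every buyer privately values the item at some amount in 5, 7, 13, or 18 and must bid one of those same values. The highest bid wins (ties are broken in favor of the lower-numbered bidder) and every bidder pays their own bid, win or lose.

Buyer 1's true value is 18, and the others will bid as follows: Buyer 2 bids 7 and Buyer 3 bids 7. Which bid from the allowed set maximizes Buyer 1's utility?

Bid 5: loses but pays 5, utility -5.
Bid 7: wins, pays 7, utility 18 - 7 = 11.
Bid 13: wins, pays 13, utility 18 - 13 = 5.
Bid 18: wins, pays 18, utility 18 - 18 = 0.
The best choice is 7 with utility 11.

7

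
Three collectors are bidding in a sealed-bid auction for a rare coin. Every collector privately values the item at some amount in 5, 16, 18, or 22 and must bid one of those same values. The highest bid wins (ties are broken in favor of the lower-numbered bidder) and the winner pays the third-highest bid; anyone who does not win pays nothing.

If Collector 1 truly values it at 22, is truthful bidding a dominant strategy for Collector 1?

Check each profile of the others' bids and compare truth against every alternative bid.
Others bid (5, 22): truth gives 17, best alternative gives 0.
Others bid (22, 5): truth gives 17, best alternative gives 0.
Others bid (16, 22): truth gives 6, best alternative gives 0.
Others bid (22, 16): truth gives 6, best alternative gives 0.
Others bid (18, 22): truth gives 4, best alternative gives 0.
Others bid (22, 18): truth gives 4, best alternative gives 0.
(Remaining 10 profiles checked similarly; truth is weakly best in each.)
In every case the truthful bid is at least as good as any alternative, so it is a dominant strategy.

Yes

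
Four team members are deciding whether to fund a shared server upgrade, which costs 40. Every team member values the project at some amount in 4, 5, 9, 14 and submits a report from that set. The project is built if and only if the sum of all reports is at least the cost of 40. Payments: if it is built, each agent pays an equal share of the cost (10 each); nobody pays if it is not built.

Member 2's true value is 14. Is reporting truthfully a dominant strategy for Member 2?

Check each profile of the others' reports and compare truth against every alternative report.
Others report (4, 9, 14): truth gives 4, best alternative gives 0.
Others report (4, 14, 9): truth gives 4, best alternative gives 0.
Others report (5, 9, 14): truth gives 4, best alternative gives 0.
Others report (5, 14, 9): truth gives 4, best alternative gives 0.
Others report (9, 4, 14): truth gives 4, best alternative gives 0.
Others report (9, 5, 14): truth gives 4, best alternative gives 0.
(Remaining 58 profiles checked similarly; truth is weakly best in each.)
In every case the truthful report is at least as good as any alternative, so it is a dominant strategy.

Yes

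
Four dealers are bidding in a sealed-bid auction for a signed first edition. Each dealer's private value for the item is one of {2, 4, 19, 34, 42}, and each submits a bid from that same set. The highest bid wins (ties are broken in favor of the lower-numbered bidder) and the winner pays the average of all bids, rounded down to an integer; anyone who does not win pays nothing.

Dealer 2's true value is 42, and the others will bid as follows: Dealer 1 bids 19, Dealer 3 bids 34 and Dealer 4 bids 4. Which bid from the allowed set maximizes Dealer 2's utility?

34

Bid 2: loses, pays 0, utility 0.
Bid 4: loses, pays 0, utility 0.
Bid 19: loses, pays 0, utility 0.
Bid 34: wins, pays 22, utility 42 - 22 = 20.
Bid 42: wins, pays 24, utility 42 - 24 = 18.
The best choice is 34 with utility 20.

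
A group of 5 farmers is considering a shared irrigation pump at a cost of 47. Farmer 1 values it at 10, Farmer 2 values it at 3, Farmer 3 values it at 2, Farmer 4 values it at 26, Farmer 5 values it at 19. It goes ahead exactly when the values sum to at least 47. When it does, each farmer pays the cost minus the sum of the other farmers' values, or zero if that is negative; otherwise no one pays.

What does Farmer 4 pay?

Total value 60 ≥ cost 47, so the project is built.
The other farmers' values sum to 34.
Cost minus that sum is 47 - 34 = 13.

13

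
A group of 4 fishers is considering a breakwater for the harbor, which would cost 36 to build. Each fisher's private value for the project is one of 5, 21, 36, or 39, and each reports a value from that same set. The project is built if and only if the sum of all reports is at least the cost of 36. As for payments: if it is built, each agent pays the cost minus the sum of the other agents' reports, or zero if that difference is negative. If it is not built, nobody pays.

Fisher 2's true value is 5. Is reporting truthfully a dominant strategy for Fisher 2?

Yes

Check each profile of the others' reports and compare truth against every alternative report.
Others report (5, 5, 5): truth gives 0, best alternative gives -16.
Others report (5, 5, 36): truth gives 5, best alternative gives 5.
Others report (5, 5, 39): truth gives 5, best alternative gives 5.
Others report (5, 21, 21): truth gives 5, best alternative gives 5.
Others report (5, 21, 36): truth gives 5, best alternative gives 5.
Others report (5, 21, 39): truth gives 5, best alternative gives 5.
(Remaining 58 profiles checked similarly; truth is weakly best in each.)
In every case the truthful report is at least as good as any alternative, so it is a dominant strategy.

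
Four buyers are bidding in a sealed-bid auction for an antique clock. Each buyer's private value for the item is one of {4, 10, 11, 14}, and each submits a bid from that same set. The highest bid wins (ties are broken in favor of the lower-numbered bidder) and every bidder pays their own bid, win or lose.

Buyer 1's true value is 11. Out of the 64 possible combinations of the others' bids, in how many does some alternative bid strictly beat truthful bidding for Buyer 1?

45

Others bid (4, 4, 4): truth gives 0; bid 4 gives 7 > 0. Violating.
Others bid (4, 4, 10): truth gives 0; bid 10 gives 1 > 0. Violating.
Others bid (4, 4, 14): truth gives -11; bid 14 gives -3 > -11. Violating.
Others bid (4, 10, 4): truth gives 0; bid 10 gives 1 > 0. Violating.
Others bid (4, 4, 11): truth gives 0; no alternative beats it.
Others bid (4, 10, 11): truth gives 0; no alternative beats it.
(Checking all 64 profiles: 45 have a profitable deviation, 19 do not.)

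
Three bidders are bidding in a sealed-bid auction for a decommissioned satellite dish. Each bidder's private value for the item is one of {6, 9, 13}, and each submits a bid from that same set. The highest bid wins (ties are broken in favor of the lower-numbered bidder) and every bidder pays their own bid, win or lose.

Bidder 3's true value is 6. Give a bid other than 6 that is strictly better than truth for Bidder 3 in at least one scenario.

Suppose Bidder 1 bids 6 and Bidder 2 bids 6.
Bid 6: loses but pays 6, utility -6.
Bid 9: wins, pays 9, utility 6 - 9 = -3.
So bidding 9 beats truth here (-3 > -6).

9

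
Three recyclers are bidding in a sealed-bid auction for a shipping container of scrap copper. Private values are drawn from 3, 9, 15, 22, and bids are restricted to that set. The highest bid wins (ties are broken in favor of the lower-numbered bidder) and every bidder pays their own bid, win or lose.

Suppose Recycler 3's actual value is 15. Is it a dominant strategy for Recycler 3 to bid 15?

Consider the case where Recycler 1 bids 3 and Recycler 2 bids 3.
Truthful bid 15: wins, pays 15, utility 15 - 15 = 0.
Bid 9 instead: wins, pays 9, utility 15 - 9 = 6.
Since 6 > 0, bidding 9 is strictly better here, so truthful bidding is not dominant.

No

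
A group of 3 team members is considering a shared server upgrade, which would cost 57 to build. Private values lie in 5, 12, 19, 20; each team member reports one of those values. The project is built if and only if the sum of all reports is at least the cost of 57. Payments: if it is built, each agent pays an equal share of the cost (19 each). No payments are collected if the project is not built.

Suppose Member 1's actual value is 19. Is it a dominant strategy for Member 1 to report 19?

Yes

Check each profile of the others' reports and compare truth against every alternative report.
Others report (5, 5): truth gives 0, best alternative gives 0.
Others report (5, 12): truth gives 0, best alternative gives 0.
Others report (5, 19): truth gives 0, best alternative gives 0.
Others report (5, 20): truth gives 0, best alternative gives 0.
Others report (12, 5): truth gives 0, best alternative gives 0.
Others report (12, 12): truth gives 0, best alternative gives 0.
(Remaining 10 profiles checked similarly; truth is weakly best in each.)
In every case the truthful report is at least as good as any alternative, so it is a dominant strategy.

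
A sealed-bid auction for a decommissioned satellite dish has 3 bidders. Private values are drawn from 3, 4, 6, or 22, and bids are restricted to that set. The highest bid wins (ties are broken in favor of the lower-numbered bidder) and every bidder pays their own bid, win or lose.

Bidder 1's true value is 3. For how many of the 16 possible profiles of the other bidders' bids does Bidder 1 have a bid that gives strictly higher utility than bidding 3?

Others bid (3, 4): truth gives -3; bid 4 gives -1 > -3. Violating.
Others bid (4, 3): truth gives -3; bid 4 gives -1 > -3. Violating.
Others bid (4, 4): truth gives -3; bid 4 gives -1 > -3. Violating.
Others bid (3, 3): truth gives 0; no alternative beats it.
Others bid (3, 6): truth gives -3; no alternative beats it.
(Checking all 16 profiles: 3 have a profitable deviation, 13 do not.)

3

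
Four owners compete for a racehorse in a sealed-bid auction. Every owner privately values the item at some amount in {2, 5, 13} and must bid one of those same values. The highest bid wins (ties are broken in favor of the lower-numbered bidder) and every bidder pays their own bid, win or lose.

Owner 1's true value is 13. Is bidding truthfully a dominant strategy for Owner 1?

Consider the case where Owner 2 bids 2, Owner 3 bids 2 and Owner 4 bids 2.
Truthful bid 13: wins, pays 13, utility 13 - 13 = 0.
Bid 2 instead: wins, pays 2, utility 13 - 2 = 11.
Since 11 > 0, bidding 2 is strictly better here, so truthful bidding is not dominant.

No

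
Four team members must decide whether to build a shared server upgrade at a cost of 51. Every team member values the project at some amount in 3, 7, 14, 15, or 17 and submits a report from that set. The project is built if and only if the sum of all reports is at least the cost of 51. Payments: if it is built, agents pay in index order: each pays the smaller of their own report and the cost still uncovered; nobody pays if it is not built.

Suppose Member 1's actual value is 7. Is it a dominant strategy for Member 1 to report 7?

No

Consider the case where Member 2 reports 14, Member 3 reports 17 and Member 4 reports 17.
Truthful report 7: project built, pays 7, utility 7 - 7 = 0.
Report 3 instead: project built, pays 3, utility 7 - 3 = 4.
Since 4 > 0, reporting 3 is strictly better here, so truthful reporting is not dominant.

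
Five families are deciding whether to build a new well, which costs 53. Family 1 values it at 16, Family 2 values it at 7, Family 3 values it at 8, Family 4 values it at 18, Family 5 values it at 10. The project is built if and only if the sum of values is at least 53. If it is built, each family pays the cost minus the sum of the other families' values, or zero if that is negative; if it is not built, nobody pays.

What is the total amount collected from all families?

29

Total value 59 ≥ cost 53, so it is built.
Family 1: others sum to 43; max(0, 53 - 43) = 10.
Family 2: others sum to 52; max(0, 53 - 52) = 1.
Family 3: others sum to 51; max(0, 53 - 51) = 2.
Family 4: others sum to 41; max(0, 53 - 41) = 12.
Family 5: others sum to 49; max(0, 53 - 49) = 4.
Total collected = 10 + 1 + 2 + 12 + 4 = 29.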